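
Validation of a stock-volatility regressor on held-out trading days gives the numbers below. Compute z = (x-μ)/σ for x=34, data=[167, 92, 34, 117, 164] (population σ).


μ = 114.8, σ = 49.3939
z = (34 - 114.8)/49.3939 = -1.6358

-1.6358


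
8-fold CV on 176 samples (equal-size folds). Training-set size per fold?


Fold size = 176/8 = 22
Training per fold = 176 - 22 = 154

154


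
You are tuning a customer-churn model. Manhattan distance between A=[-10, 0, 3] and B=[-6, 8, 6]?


d = |-10+ 6| + |0-8| + |3-6|
  = 4 + 8 + 3
  = 15

15


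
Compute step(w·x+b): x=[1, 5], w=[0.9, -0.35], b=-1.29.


z = (1)·(0.9) + (5)·(-0.35) - 1.29
  = -2.14
step(z) = 0 (z<0)

0


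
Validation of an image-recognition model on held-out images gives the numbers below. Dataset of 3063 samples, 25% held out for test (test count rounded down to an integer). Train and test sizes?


Test = ⌊3063·25/100⌋ = 765
Train = 3063 - 765 = 2298

Train: 2298, Test: 765


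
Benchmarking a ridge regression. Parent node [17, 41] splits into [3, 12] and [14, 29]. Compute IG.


Parent = [17, 41], H_parent = 0.8727
H_left = 0.7219 (n=15), H_right = 0.9103 (n=43)
H_children = (15/58)·0.7219 + (43/58)·0.9103 = 0.8616
IG = 0.8727 - 0.8616 = 0.0111

0.0111


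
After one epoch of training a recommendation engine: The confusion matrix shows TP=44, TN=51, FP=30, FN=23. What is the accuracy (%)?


Accuracy = (TP+TN)/(TP+TN+FP+FN)
= (44+51)/(148)
= 95/148 = 64.19%

64.19%


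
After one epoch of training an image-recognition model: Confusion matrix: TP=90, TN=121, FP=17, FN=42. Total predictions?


Total = TP + TN + FP + FN
= 90 + 121 + 17 + 42
= 270
(Predicted positive: 107, predicted negative: 163)

270


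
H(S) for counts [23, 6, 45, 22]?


Probabilities: [23/96, 6/96, 45/96, 22/96] ≈ [0.2396, 0.0625, 0.4688, 0.2292]
H = -((23/96)·log₂(23/96) + (6/96)·log₂(6/96) + (45/96)·log₂(45/96) + (22/96)·log₂(22/96))
  = 1.7434 bits

1.7434 bits


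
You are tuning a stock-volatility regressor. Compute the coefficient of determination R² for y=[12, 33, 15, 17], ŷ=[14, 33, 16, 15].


ȳ = 19.25
SS_res = Σ(y-ŷ)² = 9
SS_tot = Σ(y-ȳ)² = 264.75
R² = 1 - SS_res/SS_tot = 1 - 0.034 = 0.966

0.966


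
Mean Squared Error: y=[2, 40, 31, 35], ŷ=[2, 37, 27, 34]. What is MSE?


Squared errors: (2-2)²=0, (40-37)²=9, (31-27)²=16, (35-34)²=1
Sum = 26
MSE = 26/4 = 13/2

13/2


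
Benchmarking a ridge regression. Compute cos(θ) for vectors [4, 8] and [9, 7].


A·B = 4·9 + 8·7 = 92
‖A‖ = √80 = 8.9443, ‖B‖ = √130 = 11.4018
cos = 92/(√80·√130) = 92/√10400 = 0.9021

0.9021


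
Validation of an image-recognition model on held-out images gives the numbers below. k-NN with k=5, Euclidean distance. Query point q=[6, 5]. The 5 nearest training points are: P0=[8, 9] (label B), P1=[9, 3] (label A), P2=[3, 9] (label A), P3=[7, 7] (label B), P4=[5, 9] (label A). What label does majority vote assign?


d(q,P0) = 4.4721  (label B)
d(q,P1) = 3.6056  (label A)
d(q,P2) = 5.0  (label A)
d(q,P3) = 2.2361  (label B)
d(q,P4) = 4.1231  (label A)
Votes: A=3, B=2
Majority → A

A


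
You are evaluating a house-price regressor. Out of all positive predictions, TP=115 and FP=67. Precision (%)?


Precision = TP/(TP+FP)
= 115/(115+67)
= 115/182 = 63.19%

63.19%


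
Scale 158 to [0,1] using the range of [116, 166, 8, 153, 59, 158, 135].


min=8, max=166
(158-8)/(166-8) = 150/158 = 0.9494

0.9494


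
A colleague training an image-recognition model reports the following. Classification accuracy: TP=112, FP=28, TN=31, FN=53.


Accuracy = (TP+TN)/(TP+TN+FP+FN)
= (112+31)/(224)
= 143/224 = 63.84%

63.84%


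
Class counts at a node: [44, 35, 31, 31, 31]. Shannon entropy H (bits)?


Probabilities: [44/172, 35/172, 31/172, 31/172, 31/172] ≈ [0.2558, 0.2035, 0.1802, 0.1802, 0.1802]
H = -((44/172)·log₂(44/172) + (35/172)·log₂(35/172) + (31/172)·log₂(31/172) + (31/172)·log₂(31/172) + (31/172)·log₂(31/172))
  = 2.3072 bits

2.3072 bits


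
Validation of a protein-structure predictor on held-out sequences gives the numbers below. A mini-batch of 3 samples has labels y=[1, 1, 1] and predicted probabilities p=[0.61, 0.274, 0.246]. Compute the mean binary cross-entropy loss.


L[0] = -ln(0.61) = 0.4943
L[1] = -ln(0.274) = 1.2946
L[2] = -ln(0.246) = 1.4024
mean = (0.4943 + 1.2946 + 1.4024)/3 = 1.0638

1.0638


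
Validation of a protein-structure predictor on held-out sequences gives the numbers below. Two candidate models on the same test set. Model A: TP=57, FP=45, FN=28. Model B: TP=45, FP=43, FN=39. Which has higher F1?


Model A: P=57/102=0.5588, R=57/85=0.6706, F1=2PR/(P+R)=2TP/(2TP+FP+FN)=114/187=0.6096
Model B: P=45/88=0.5114, R=45/84=0.5357, F1=2PR/(P+R)=2TP/(2TP+FP+FN)=90/172=0.5233
0.6096 > 0.5233 → Model A

Model A


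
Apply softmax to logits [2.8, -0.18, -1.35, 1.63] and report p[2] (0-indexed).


Exponentials: e^2.8=16.4446, e^-0.18=0.8353, e^-1.35=0.2592, e^1.63=5.1039
Sum = 22.643
Softmax = [0.7263, 0.0369, 0.0114, 0.2254]
p[2] = 0.2592/22.643 = 0.0114

0.0114


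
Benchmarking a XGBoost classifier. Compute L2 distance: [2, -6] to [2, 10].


d = √((2-2)² + (-6-10)²)
  = √(0 + 256)
  = √256 = 16.0

16.0


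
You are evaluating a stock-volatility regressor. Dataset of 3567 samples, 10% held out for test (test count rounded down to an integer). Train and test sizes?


Test = ⌊3567·10/100⌋ = 356
Train = 3567 - 356 = 3211

Train: 3211, Test: 356


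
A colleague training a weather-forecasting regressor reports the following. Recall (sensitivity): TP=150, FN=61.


Recall = TP/(TP+FN)
= 150/(150+61)
= 150/211 = 71.09%

71.09%


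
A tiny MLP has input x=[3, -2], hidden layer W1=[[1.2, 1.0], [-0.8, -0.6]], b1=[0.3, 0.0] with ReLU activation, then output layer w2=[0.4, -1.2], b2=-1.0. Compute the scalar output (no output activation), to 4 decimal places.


z1[0] = (1.2)·(3) + (1.0)·(-2) + 0.3 = 1.9
z1[1] = (-0.8)·(3) + (-0.6)·(-2) + 0.0 = -1.2
h = ReLU(z1) = [1.9, 0.0]
output = (0.4)·(1.9) + (-1.2)·(0.0) - 1.0 = -0.24

-0.24


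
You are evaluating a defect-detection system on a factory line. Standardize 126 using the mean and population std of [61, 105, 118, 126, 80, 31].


μ = 86.8333, σ = 33.3337
z = (126 - 86.8333)/33.3337 = 1.175

1.175


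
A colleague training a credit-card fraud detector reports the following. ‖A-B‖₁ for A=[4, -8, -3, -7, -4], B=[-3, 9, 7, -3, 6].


d = |4+ 3| + |-8-9| + |-3-7| + |-7+ 3| + |-4-6|
  = 7 + 17 + 10 + 4 + 10
  = 48

48


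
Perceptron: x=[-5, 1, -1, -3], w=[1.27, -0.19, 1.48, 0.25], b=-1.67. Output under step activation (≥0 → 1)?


z = (-5)·(1.27) + (1)·(-0.19) + (-1)·(1.48) + (-3)·(0.25) - 1.67
  = -10.44
step(z) = 0 (z<0)

0


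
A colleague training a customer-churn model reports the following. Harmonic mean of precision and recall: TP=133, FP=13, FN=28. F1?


Precision = 133/146 = 0.911
Recall = 133/161 = 0.8261
F1 = 2·P·R/(P+R) = 2·TP/(2·TP+FP+FN) = 266/(266+13+28) = 266/307 = 0.8664

0.8664


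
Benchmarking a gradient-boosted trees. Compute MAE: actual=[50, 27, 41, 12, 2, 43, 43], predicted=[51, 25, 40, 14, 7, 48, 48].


Absolute errors: |50-51|=1, |27-25|=2, |41-40|=1, |12-14|=2, |2-7|=5, |43-48|=5, |43-48|=5
Sum = 21
MAE = 21/7 = 3

3


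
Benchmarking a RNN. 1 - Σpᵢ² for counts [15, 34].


Probabilities: [15/49, 34/49] ≈ [0.3061, 0.6939]
Σpᵢ² = (225 + 1156)/49² = 1381/2401
Gini = 1 - Σpᵢ² = 1 - 1381/2401 = 0.4248

0.4248


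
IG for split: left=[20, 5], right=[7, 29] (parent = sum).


Parent = [27, 34], H_parent = 0.9905
H_left = 0.7219 (n=25), H_right = 0.7107 (n=36)
H_children = (25/61)·0.7219 + (36/61)·0.7107 = 0.7153
IG = 0.9905 - 0.7153 = 0.2752

0.2752


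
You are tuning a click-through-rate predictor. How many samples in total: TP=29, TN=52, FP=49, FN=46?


Total = TP + TN + FP + FN
= 29 + 52 + 49 + 46
= 176
(Predicted positive: 78, predicted negative: 98)

176


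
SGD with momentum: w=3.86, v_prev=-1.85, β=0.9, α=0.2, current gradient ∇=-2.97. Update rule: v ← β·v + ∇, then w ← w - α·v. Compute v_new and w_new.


v_new = 0.9·-1.85 - 2.97 = -1.665 - 2.97 = -4.635
w_new = 3.86 - 0.2·-4.635 = 3.86 + 0.927 = 4.787

v_new=-4.635, w_new=4.787


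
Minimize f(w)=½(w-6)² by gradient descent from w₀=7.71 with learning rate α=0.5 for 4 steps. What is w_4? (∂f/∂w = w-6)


step 1: grad = 7.71-6 = 1.71; w = 7.71 - 0.5·(1.71) = 6.855
step 2: grad = 6.855-6 = 0.855; w = 6.855 - 0.5·(0.855) = 6.4275
step 3: grad = 6.4275-6 = 0.4275; w = 6.4275 - 0.5·(0.4275) = 6.21375
step 4: grad = 6.21375-6 = 0.21375; w = 6.21375 - 0.5·(0.21375) = 6.106875

6.106875


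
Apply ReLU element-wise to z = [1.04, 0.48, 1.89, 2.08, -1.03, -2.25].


ReLU(1.04) = max(0, 1.04) = 1.04
ReLU(0.48) = max(0, 0.48) = 0.48
ReLU(1.89) = max(0, 1.89) = 1.89
ReLU(2.08) = max(0, 2.08) = 2.08
ReLU(-1.03) = max(0, -1.03) = 0.0
ReLU(-2.25) = max(0, -2.25) = 0.0
result = [1.04, 0.48, 1.89, 2.08, 0.0, 0.0]

[1.04, 0.48, 1.89, 2.08, 0.0, 0.0]


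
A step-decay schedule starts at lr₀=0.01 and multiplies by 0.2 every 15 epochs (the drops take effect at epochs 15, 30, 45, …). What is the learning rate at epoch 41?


n_drops = ⌊41/15⌋ = 2
lr = 0.01·0.2^2 = 0.01·0.04 = 0.0004

0.0004


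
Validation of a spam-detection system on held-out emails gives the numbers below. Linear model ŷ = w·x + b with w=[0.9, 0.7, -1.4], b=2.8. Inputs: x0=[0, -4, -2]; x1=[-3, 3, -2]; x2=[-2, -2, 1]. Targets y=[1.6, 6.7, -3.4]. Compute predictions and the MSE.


ŷ0 = (0.9)·(0) + (0.7)·(-4) + (-1.4)·(-2) + 2.8 = 2.8
ŷ1 = (0.9)·(-3) + (0.7)·(3) + (-1.4)·(-2) + 2.8 = 5.0
ŷ2 = (0.9)·(-2) + (0.7)·(-2) + (-1.4)·(1) + 2.8 = -1.8
errors² = [1.44, 2.89, 2.56]
MSE = 6.8900/3 = 2.2967

2.2967


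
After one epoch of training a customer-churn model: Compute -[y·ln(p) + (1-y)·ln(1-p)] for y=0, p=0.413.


BCE = -[y·ln(p) + (1-y)·ln(1-p)]
= -0 - 1·ln(1-0.413)
= -ln(0.587) = 0.5327

0.5327


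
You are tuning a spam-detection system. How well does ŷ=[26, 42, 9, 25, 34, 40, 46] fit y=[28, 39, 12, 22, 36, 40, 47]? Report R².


ȳ = 32
SS_res = Σ(y-ŷ)² = 36
SS_tot = Σ(y-ȳ)² = 870
R² = 1 - SS_res/SS_tot = 1 - 0.0414 = 0.9586

0.9586


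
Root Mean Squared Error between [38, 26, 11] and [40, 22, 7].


MSE = 36/3 = 12
RMSE = √(36/3) = 3.4641

3.4641


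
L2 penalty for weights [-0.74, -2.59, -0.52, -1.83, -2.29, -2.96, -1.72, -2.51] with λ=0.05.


‖w‖₂² = (-0.74)² + (-2.59)² + (-0.52)² + (-1.83)² + (-2.29)² + (-2.96)² + (-1.72)² + (-2.51)²
     = 0.5476 + 6.7081 + 0.2704 + 3.3489 + 5.2441 + 8.7616 + 2.9584 + 6.3001
     = 34.1392
λ·‖w‖₂² = 0.05·34.1392 = 1.70696

1.70696


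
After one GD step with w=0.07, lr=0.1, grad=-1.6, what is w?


w_new = w - α·∇
= 0.07 - 0.1·-1.6
= 0.07 + 0.16
= 0.23

0.23


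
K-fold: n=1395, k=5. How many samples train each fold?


Fold size = 1395/5 = 279
Training per fold = 1395 - 279 = 1116

1116


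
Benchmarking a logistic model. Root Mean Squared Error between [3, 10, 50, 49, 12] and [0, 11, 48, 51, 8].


MSE = 34/5 = 6.8
RMSE = √(34/5) = 2.6077

2.6077


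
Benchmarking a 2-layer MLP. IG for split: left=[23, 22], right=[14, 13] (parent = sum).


Parent = [37, 35], H_parent = 0.9994
H_left = 0.9996 (n=45), H_right = 0.999 (n=27)
H_children = (45/72)·0.9996 + (27/72)·0.999 = 0.9994
IG = 0.9994 - 0.9994 = 0.0

0.0


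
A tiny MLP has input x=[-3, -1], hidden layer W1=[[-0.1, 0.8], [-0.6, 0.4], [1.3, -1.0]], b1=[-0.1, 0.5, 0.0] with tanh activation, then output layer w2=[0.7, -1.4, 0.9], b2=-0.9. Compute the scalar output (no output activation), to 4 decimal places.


z1[0] = (-0.1)·(-3) + (0.8)·(-1) - 0.1 = -0.6
z1[1] = (-0.6)·(-3) + (0.4)·(-1) + 0.5 = 1.9
z1[2] = (1.3)·(-3) + (-1.0)·(-1) + 0.0 = -2.9
h = tanh(z1) = [-0.537, 0.9562, -0.994]
output = (0.7)·(-0.537) + (-1.4)·(0.9562) + (0.9)·(-0.994) - 0.9 = -3.5092

-3.5092


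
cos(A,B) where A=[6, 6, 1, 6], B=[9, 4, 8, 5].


A·B = 6·9 + 6·4 + 1·8 + 6·5 = 116
‖A‖ = √109 = 10.4403, ‖B‖ = √186 = 13.6382
cos = 116/(√109·√186) = 116/√20274 = 0.8147

0.8147


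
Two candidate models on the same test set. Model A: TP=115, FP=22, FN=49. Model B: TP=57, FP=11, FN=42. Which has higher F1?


Model A: P=115/137=0.8394, R=115/164=0.7012, F1=2PR/(P+R)=2TP/(2TP+FP+FN)=230/301=0.7641
Model B: P=57/68=0.8382, R=57/99=0.5758, F1=2PR/(P+R)=2TP/(2TP+FP+FN)=114/167=0.6826
0.7641 > 0.6826 → Model A

Model A


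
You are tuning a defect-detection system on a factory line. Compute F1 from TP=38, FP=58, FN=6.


Precision = 38/96 = 0.3958
Recall = 38/44 = 0.8636
F1 = 2·P·R/(P+R) = 2·TP/(2·TP+FP+FN) = 76/(76+58+6) = 76/140 = 0.5429

0.5429


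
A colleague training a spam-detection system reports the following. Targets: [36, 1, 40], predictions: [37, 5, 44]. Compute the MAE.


Absolute errors: |36-37|=1, |1-5|=4, |40-44|=4
Sum = 9
MAE = 9/3 = 3

3


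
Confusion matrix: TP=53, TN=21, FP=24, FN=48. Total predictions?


Total = TP + TN + FP + FN
= 53 + 21 + 24 + 48
= 146
(Predicted positive: 77, predicted negative: 69)

146


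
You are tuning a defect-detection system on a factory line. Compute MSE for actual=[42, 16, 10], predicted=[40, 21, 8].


Squared errors: (42-40)²=4, (16-21)²=25, (10-8)²=4
Sum = 33
MSE = 33/3 = 11

11


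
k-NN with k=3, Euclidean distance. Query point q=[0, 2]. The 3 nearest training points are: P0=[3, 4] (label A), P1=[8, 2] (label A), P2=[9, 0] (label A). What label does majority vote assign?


d(q,P0) = 3.6056  (label A)
d(q,P1) = 8.0  (label A)
d(q,P2) = 9.2195  (label A)
Votes: A=3, B=0
Majority → A

A


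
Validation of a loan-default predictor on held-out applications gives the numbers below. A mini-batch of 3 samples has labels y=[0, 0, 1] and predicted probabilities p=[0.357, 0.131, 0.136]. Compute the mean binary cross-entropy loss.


L[0] = -ln(1-0.357) = -ln(0.643) = 0.4416
L[1] = -ln(1-0.131) = -ln(0.869) = 0.1404
L[2] = -ln(0.136) = 1.9951
mean = (0.4416 + 0.1404 + 1.9951)/3 = 0.859

0.859


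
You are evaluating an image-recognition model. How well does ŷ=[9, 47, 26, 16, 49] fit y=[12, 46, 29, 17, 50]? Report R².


ȳ = 30.8
SS_res = Σ(y-ŷ)² = 21
SS_tot = Σ(y-ȳ)² = 1146.8
R² = 1 - SS_res/SS_tot = 1 - 0.0183 = 0.9817

0.9817


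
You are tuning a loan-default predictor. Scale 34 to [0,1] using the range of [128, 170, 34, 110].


min=34, max=170
(34-34)/(170-34) = 0/136 = 0.0

0.0


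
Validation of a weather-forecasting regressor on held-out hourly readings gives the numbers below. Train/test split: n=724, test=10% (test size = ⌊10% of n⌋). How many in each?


Test = ⌊724·10/100⌋ = 72
Train = 724 - 72 = 652

Train: 652, Test: 72


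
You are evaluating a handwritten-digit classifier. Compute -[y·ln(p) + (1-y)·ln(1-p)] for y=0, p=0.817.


BCE = -[y·ln(p) + (1-y)·ln(1-p)]
= -0 - 1·ln(1-0.817)
= -ln(0.183) = 1.6983

1.6983


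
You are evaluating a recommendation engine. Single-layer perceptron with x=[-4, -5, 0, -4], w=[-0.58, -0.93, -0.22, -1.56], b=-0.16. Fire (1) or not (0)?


z = (-4)·(-0.58) + (-5)·(-0.93) + (0)·(-0.22) + (-4)·(-1.56) - 0.16
  = 13.05
step(z) = 1 (z≥0)

1


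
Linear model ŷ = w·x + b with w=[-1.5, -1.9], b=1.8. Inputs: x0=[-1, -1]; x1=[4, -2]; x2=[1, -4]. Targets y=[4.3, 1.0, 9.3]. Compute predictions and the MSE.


ŷ0 = (-1.5)·(-1) + (-1.9)·(-1) + 1.8 = 5.2
ŷ1 = (-1.5)·(4) + (-1.9)·(-2) + 1.8 = -0.4
ŷ2 = (-1.5)·(1) + (-1.9)·(-4) + 1.8 = 7.9
errors² = [0.81, 1.96, 1.96]
MSE = 4.7300/3 = 1.5767

1.5767


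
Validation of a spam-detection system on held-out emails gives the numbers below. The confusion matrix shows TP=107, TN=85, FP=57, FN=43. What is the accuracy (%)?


Accuracy = (TP+TN)/(TP+TN+FP+FN)
= (107+85)/(292)
= 192/292 = 65.75%

65.75%


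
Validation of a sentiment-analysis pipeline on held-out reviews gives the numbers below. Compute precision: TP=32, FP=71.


Precision = TP/(TP+FP)
= 32/(32+71)
= 32/103 = 31.07%

31.07%


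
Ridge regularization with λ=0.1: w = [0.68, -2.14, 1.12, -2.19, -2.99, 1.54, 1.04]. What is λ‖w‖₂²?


‖w‖₂² = (0.68)² + (-2.14)² + (1.12)² + (-2.19)² + (-2.99)² + (1.54)² + (1.04)²
     = 0.4624 + 4.5796 + 1.2544 + 4.7961 + 8.9401 + 2.3716 + 1.0816
     = 23.4858
λ·‖w‖₂² = 0.1·23.4858 = 2.34858

2.34858


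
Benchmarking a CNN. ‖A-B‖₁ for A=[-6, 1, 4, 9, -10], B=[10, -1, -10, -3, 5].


d = |-6-10| + |1+ 1| + |4+ 10| + |9+ 3| + |-10-5|
  = 16 + 2 + 14 + 12 + 15
  = 59

59


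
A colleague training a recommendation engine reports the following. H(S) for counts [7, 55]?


Probabilities: [7/62, 55/62] ≈ [0.1129, 0.8871]
H = -((7/62)·log₂(7/62) + (55/62)·log₂(55/62))
  = 0.5086 bits

0.5086 bits


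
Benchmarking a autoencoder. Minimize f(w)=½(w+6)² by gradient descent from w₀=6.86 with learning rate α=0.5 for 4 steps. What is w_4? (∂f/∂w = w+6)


step 1: grad = 6.86+6 = 12.86; w = 6.86 - 0.5·(12.86) = 0.43
step 2: grad = 0.43+6 = 6.43; w = 0.43 - 0.5·(6.43) = -2.785
step 3: grad = -2.785+6 = 3.215; w = -2.785 - 0.5·(3.215) = -4.3925
step 4: grad = -4.3925+6 = 1.6075; w = -4.3925 - 0.5·(1.6075) = -5.19625

-5.19625


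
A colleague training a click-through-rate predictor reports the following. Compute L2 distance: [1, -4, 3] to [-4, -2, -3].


d = √((1+ 4)² + (-4+ 2)² + (3+ 3)²)
  = √(25 + 4 + 36)
  = √65 = 8.0623

8.0623


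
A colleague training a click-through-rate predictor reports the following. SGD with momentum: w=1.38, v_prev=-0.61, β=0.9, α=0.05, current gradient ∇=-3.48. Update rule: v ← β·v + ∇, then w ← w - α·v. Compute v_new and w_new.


v_new = 0.9·-0.61 - 3.48 = -0.549 - 3.48 = -4.029
w_new = 1.38 - 0.05·-4.029 = 1.38 + 0.20145 = 1.58145

v_new=-4.029, w_new=1.58145


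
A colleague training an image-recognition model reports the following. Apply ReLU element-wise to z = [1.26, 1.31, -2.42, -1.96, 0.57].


ReLU(1.26) = max(0, 1.26) = 1.26
ReLU(1.31) = max(0, 1.31) = 1.31
ReLU(-2.42) = max(0, -2.42) = 0.0
ReLU(-1.96) = max(0, -1.96) = 0.0
ReLU(0.57) = max(0, 0.57) = 0.57
result = [1.26, 1.31, 0.0, 0.0, 0.57]

[1.26, 1.31, 0.0, 0.0, 0.57]


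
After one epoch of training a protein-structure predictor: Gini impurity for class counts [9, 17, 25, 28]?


Probabilities: [9/79, 17/79, 25/79, 28/79] ≈ [0.1139, 0.2152, 0.3165, 0.3544]
Σpᵢ² = (81 + 289 + 625 + 784)/79² = 1779/6241
Gini = 1 - Σpᵢ² = 1 - 1779/6241 = 0.7149

0.7149


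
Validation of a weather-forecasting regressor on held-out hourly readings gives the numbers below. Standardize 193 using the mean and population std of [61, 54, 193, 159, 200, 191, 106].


μ = 137.7143, σ = 58.7092
z = (193 - 137.7143)/58.7092 = 0.9417

0.9417


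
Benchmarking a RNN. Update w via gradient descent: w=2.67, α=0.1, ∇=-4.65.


w_new = w - α·∇
= 2.67 - 0.1·-4.65
= 2.67 + 0.465
= 3.135

3.135


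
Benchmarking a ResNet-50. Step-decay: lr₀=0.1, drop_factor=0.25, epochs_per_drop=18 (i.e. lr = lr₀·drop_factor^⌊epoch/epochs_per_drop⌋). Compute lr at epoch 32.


n_drops = ⌊32/18⌋ = 1
lr = 0.1·0.25^1 = 0.1·0.25 = 0.025

0.025


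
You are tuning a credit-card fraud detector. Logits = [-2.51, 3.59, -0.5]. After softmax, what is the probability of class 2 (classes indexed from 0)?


Exponentials: e^-2.51=0.0813, e^3.59=36.2341, e^-0.5=0.6065
Sum = 36.9219
Softmax = [0.0022, 0.9814, 0.0164]
p[2] = 0.6065/36.9219 = 0.0164

0.0164


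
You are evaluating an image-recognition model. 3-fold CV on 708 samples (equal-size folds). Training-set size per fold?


Fold size = 708/3 = 236
Training per fold = 708 - 236 = 472

472


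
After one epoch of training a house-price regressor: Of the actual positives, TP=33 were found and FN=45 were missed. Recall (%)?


Recall = TP/(TP+FN)
= 33/(33+45)
= 33/78 = 42.31%

42.31%


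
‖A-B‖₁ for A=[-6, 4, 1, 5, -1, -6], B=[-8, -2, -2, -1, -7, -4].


d = |-6+ 8| + |4+ 2| + |1+ 2| + |5+ 1| + |-1+ 7| + |-6+ 4|
  = 2 + 6 + 3 + 6 + 6 + 2
  = 25

25


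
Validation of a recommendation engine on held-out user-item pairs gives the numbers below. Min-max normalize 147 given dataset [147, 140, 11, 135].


min=11, max=147
(147-11)/(147-11) = 136/136 = 1.0

1.0


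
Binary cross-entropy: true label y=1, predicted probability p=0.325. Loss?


BCE = -[y·ln(p) + (1-y)·ln(1-p)]
= -1·ln(0.325) - 0
= -ln(0.325) = 1.1239

1.1239


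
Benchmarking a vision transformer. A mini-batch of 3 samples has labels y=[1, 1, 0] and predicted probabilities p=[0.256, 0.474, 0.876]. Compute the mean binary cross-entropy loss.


L[0] = -ln(0.256) = 1.3626
L[1] = -ln(0.474) = 0.7465
L[2] = -ln(1-0.876) = -ln(0.124) = 2.0875
mean = (1.3626 + 0.7465 + 2.0875)/3 = 1.3989

1.3989


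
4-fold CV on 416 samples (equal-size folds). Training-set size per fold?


Fold size = 416/4 = 104
Training per fold = 416 - 104 = 312

312


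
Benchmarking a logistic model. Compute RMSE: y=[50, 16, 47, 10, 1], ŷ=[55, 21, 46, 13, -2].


MSE = 69/5 = 13.8
RMSE = √(69/5) = 3.7148

3.7148


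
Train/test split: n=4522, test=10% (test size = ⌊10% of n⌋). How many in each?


Test = ⌊4522·10/100⌋ = 452
Train = 4522 - 452 = 4070

Train: 4070, Test: 452


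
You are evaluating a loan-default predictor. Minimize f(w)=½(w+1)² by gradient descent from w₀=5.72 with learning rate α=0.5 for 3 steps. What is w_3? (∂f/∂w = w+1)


step 1: grad = 5.72+1 = 6.72; w = 5.72 - 0.5·(6.72) = 2.36
step 2: grad = 2.36+1 = 3.36; w = 2.36 - 0.5·(3.36) = 0.68
step 3: grad = 0.68+1 = 1.68; w = 0.68 - 0.5·(1.68) = -0.16

-0.16


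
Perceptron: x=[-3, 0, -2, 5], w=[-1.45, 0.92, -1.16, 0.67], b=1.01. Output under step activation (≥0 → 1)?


z = (-3)·(-1.45) + (0)·(0.92) + (-2)·(-1.16) + (5)·(0.67) + 1.01
  = 11.03
step(z) = 1 (z≥0)

1


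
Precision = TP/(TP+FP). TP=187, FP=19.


Precision = TP/(TP+FP)
= 187/(187+19)
= 187/206 = 90.78%

90.78%


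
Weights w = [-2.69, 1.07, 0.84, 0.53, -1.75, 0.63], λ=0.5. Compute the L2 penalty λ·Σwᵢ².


‖w‖₂² = (-2.69)² + (1.07)² + (0.84)² + (0.53)² + (-1.75)² + (0.63)²
     = 7.2361 + 1.1449 + 0.7056 + 0.2809 + 3.0625 + 0.3969
     = 12.8269
λ·‖w‖₂² = 0.5·12.8269 = 6.41345

6.41345


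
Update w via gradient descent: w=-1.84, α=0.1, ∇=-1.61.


w_new = w - α·∇
= -1.84 - 0.1·-1.61
= -1.84 + 0.161
= -1.679

-1.679


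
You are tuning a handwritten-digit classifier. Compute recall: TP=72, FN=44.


Recall = TP/(TP+FN)
= 72/(72+44)
= 72/116 = 62.07%

62.07%


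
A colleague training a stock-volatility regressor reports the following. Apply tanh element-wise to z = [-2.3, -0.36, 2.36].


tanh(-2.3) = -0.9801
tanh(-0.36) = -0.3452
tanh(2.36) = 0.9823
result = [-0.9801, -0.3452, 0.9823]

[-0.9801, -0.3452, 0.9823]


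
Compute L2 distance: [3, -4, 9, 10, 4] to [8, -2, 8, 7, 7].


d = √((3-8)² + (-4+ 2)² + (9-8)² + (10-7)² + (4-7)²)
  = √(25 + 4 + 1 + 9 + 9)
  = √48 = 6.9282

6.9282


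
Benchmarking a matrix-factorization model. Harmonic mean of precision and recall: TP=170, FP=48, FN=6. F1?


Precision = 170/218 = 0.7798
Recall = 170/176 = 0.9659
F1 = 2·P·R/(P+R) = 2·TP/(2·TP+FP+FN) = 340/(340+48+6) = 340/394 = 0.8629

0.8629


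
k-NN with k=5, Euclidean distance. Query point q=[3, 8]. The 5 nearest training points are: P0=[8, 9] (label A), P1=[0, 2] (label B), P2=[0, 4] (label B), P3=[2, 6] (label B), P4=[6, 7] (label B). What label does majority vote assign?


d(q,P0) = 5.099  (label A)
d(q,P1) = 6.7082  (label B)
d(q,P2) = 5.0  (label B)
d(q,P3) = 2.2361  (label B)
d(q,P4) = 3.1623  (label B)
Votes: A=1, B=4
Majority → B

B


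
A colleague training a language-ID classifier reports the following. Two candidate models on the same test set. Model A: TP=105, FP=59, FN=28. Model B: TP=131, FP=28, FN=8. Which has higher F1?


Model A: P=105/164=0.6402, R=105/133=0.7895, F1=2PR/(P+R)=2TP/(2TP+FP+FN)=210/297=0.7071
Model B: P=131/159=0.8239, R=131/139=0.9424, F1=2PR/(P+R)=2TP/(2TP+FP+FN)=262/298=0.8792
0.7071 < 0.8792 → Model B

Model B


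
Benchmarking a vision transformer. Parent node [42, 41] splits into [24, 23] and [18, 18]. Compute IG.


Parent = [42, 41], H_parent = 0.9999
H_left = 0.9997 (n=47), H_right = 1 (n=36)
H_children = (47/83)·0.9997 + (36/83)·1 = 0.9998
IG = 0.9999 - 0.9998 = 0.0001

0.0001


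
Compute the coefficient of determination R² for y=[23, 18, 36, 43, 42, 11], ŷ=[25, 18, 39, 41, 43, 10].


ȳ = 28.8333
SS_res = Σ(y-ŷ)² = 19
SS_tot = Σ(y-ȳ)² = 894.83
R² = 1 - SS_res/SS_tot = 1 - 0.0212 = 0.9788

0.9788


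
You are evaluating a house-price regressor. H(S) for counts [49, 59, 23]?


Probabilities: [49/131, 59/131, 23/131] ≈ [0.374, 0.4504, 0.1756]
H = -((49/131)·log₂(49/131) + (59/131)·log₂(59/131) + (23/131)·log₂(23/131))
  = 1.4896 bits

1.4896 bits


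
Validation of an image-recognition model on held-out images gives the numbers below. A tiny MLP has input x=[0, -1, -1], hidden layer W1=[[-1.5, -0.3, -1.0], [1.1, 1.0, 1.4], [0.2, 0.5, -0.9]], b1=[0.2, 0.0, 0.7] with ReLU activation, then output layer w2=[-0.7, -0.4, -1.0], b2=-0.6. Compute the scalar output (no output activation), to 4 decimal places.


z1[0] = (-1.5)·(0) + (-0.3)·(-1) + (-1.0)·(-1) + 0.2 = 1.5
z1[1] = (1.1)·(0) + (1.0)·(-1) + (1.4)·(-1) + 0.0 = -2.4
z1[2] = (0.2)·(0) + (0.5)·(-1) + (-0.9)·(-1) + 0.7 = 1.1
h = ReLU(z1) = [1.5, 0.0, 1.1]
output = (-0.7)·(1.5) + (-0.4)·(0.0) + (-1.0)·(1.1) - 0.6 = -2.75

-2.75


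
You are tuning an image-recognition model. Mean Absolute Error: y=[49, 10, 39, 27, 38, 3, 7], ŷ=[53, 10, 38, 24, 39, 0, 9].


Absolute errors: |49-53|=4, |10-10|=0, |39-38|=1, |27-24|=3, |38-39|=1, |3-0|=3, |7-9|=2
Sum = 14
MAE = 14/7 = 2

2


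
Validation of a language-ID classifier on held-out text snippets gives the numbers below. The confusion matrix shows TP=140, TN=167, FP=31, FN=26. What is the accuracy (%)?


Accuracy = (TP+TN)/(TP+TN+FP+FN)
= (140+167)/(364)
= 307/364 = 84.34%

84.34%


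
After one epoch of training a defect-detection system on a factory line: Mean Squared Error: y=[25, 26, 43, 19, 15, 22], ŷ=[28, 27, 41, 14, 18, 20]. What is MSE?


Squared errors: (25-28)²=9, (26-27)²=1, (43-41)²=4, (19-14)²=25, (15-18)²=9, (22-20)²=4
Sum = 52
MSE = 52/6 = 26/3

26/3


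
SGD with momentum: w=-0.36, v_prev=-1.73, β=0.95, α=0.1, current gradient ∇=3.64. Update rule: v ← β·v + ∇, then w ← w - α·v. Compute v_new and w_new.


v_new = 0.95·-1.73 + 3.64 = -1.6435 + 3.64 = 1.9965
w_new = -0.36 - 0.1·1.9965 = -0.36 - 0.19965 = -0.55965

v_new=1.9965, w_new=-0.55965


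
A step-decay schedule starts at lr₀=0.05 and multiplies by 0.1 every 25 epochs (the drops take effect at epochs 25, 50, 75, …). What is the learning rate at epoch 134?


n_drops = ⌊134/25⌋ = 5
lr = 0.05·0.1^5 = 0.05·0.00001 = 0.0000005

0.0000005


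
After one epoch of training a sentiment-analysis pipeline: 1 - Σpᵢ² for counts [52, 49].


Probabilities: [52/101, 49/101] ≈ [0.5149, 0.4851]
Σpᵢ² = (2704 + 2401)/101² = 5105/10201
Gini = 1 - Σpᵢ² = 1 - 5105/10201 = 0.4996

0.4996


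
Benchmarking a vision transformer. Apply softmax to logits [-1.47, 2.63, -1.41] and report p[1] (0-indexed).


Exponentials: e^-1.47=0.2299, e^2.63=13.8738, e^-1.41=0.2441
Sum = 14.3478
Softmax = [0.016, 0.967, 0.017]
p[1] = 13.8738/14.3478 = 0.967

0.967


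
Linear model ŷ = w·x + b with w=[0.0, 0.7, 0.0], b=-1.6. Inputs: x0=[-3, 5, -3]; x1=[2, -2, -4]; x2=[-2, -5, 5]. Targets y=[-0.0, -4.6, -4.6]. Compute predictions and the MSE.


ŷ0 = (0.0)·(-3) + (0.7)·(5) + (0.0)·(-3) - 1.6 = 1.9
ŷ1 = (0.0)·(2) + (0.7)·(-2) + (0.0)·(-4) - 1.6 = -3.0
ŷ2 = (0.0)·(-2) + (0.7)·(-5) + (0.0)·(5) - 1.6 = -5.1
errors² = [3.61, 2.56, 0.25]
MSE = 6.4200/3 = 2.14

2.14


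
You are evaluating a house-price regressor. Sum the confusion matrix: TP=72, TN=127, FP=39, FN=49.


Total = TP + TN + FP + FN
= 72 + 127 + 39 + 49
= 287
(Predicted positive: 111, predicted negative: 176)

287


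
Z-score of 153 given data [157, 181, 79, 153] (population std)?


μ = 142.5, σ = 38.1936
z = (153 - 142.5)/38.1936 = 0.2749

0.2749


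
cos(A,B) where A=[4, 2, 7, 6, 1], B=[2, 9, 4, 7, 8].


A·B = 4·2 + 2·9 + 7·4 + 6·7 + 1·8 = 104
‖A‖ = √106 = 10.2956, ‖B‖ = √214 = 14.6287
cos = 104/(√106·√214) = 104/√22684 = 0.6905

0.6905


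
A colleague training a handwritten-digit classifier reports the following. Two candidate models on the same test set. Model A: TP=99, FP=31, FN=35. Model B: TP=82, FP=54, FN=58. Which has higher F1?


Model A: P=99/130=0.7615, R=99/134=0.7388, F1=2PR/(P+R)=2TP/(2TP+FP+FN)=198/264=0.75
Model B: P=82/136=0.6029, R=82/140=0.5857, F1=2PR/(P+R)=2TP/(2TP+FP+FN)=164/276=0.5942
0.75 > 0.5942 → Model A

Model A


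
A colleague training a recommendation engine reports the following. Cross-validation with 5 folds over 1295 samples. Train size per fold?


Fold size = 1295/5 = 259
Training per fold = 1295 - 259 = 1036

1036


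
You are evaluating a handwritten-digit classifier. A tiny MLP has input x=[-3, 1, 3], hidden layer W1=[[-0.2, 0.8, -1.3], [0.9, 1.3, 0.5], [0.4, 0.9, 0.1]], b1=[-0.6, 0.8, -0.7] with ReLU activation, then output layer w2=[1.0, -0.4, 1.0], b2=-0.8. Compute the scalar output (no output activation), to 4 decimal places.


z1[0] = (-0.2)·(-3) + (0.8)·(1) + (-1.3)·(3) - 0.6 = -3.1
z1[1] = (0.9)·(-3) + (1.3)·(1) + (0.5)·(3) + 0.8 = 0.9
z1[2] = (0.4)·(-3) + (0.9)·(1) + (0.1)·(3) - 0.7 = -0.7
h = ReLU(z1) = [0.0, 0.9, 0.0]
output = (1.0)·(0.0) + (-0.4)·(0.9) + (1.0)·(0.0) - 0.8 = -1.16

-1.16


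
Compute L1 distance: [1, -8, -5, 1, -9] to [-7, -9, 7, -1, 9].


d = |1+ 7| + |-8+ 9| + |-5-7| + |1+ 1| + |-9-9|
  = 8 + 1 + 12 + 2 + 18
  = 41

41


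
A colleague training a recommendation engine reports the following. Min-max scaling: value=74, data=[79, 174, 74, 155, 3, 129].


min=3, max=174
(74-3)/(174-3) = 71/171 = 0.4152

0.4152


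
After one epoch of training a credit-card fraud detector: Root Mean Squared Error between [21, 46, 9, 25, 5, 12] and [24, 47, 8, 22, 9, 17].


MSE = 61/6 = 10.1667
RMSE = √(61/6) = 3.1885

3.1885


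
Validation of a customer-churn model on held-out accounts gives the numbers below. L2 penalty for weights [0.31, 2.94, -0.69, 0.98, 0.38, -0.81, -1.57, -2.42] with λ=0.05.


‖w‖₂² = (0.31)² + (2.94)² + (-0.69)² + (0.98)² + (0.38)² + (-0.81)² + (-1.57)² + (-2.42)²
     = 0.0961 + 8.6436 + 0.4761 + 0.9604 + 0.1444 + 0.6561 + 2.4649 + 5.8564
     = 19.298
λ·‖w‖₂² = 0.05·19.298 = 0.9649

0.9649


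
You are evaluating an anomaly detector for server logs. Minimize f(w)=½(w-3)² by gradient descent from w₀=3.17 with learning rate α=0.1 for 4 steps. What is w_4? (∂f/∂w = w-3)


step 1: grad = 3.17-3 = 0.17; w = 3.17 - 0.1·(0.17) = 3.153
step 2: grad = 3.153-3 = 0.153; w = 3.153 - 0.1·(0.153) = 3.1377
step 3: grad = 3.1377-3 = 0.1377; w = 3.1377 - 0.1·(0.1377) = 3.12393
step 4: grad = 3.12393-3 = 0.12393; w = 3.12393 - 0.1·(0.12393) = 3.111537

3.111537


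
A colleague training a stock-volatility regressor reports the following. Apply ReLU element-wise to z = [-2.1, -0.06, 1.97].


ReLU(-2.1) = max(0, -2.1) = 0.0
ReLU(-0.06) = max(0, -0.06) = 0.0
ReLU(1.97) = max(0, 1.97) = 1.97
result = [0.0, 0.0, 1.97]

[0.0, 0.0, 1.97]


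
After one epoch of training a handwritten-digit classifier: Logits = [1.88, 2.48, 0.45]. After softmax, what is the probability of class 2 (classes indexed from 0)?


Exponentials: e^1.88=6.5535, e^2.48=11.9413, e^0.45=1.5683
Sum = 20.0631
Softmax = [0.3266, 0.5952, 0.0782]
p[2] = 1.5683/20.0631 = 0.0782

0.0782


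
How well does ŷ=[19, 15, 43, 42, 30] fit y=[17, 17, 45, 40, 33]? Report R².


ȳ = 30.4
SS_res = Σ(y-ŷ)² = 25
SS_tot = Σ(y-ȳ)² = 671.2
R² = 1 - SS_res/SS_tot = 1 - 0.0372 = 0.9628

0.9628


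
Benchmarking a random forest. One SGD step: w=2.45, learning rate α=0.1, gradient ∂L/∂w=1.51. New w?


w_new = w - α·∇
= 2.45 - 0.1·1.51
= 2.45 - 0.151
= 2.299

2.299


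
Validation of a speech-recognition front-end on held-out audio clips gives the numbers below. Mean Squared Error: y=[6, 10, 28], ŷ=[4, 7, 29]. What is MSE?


Squared errors: (6-4)²=4, (10-7)²=9, (28-29)²=1
Sum = 14
MSE = 14/3 = 14/3

14/3


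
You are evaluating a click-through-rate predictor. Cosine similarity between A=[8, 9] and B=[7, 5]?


A·B = 8·7 + 9·5 = 101
‖A‖ = √145 = 12.0416, ‖B‖ = √74 = 8.6023
cos = 101/(√145·√74) = 101/√10730 = 0.975

0.975


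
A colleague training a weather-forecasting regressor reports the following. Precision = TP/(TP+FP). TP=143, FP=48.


Precision = TP/(TP+FP)
= 143/(143+48)
= 143/191 = 74.87%

74.87%


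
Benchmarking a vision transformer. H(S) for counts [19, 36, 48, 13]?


Probabilities: [19/116, 36/116, 48/116, 13/116] ≈ [0.1638, 0.3103, 0.4138, 0.1121]
H = -((19/116)·log₂(19/116) + (36/116)·log₂(36/116) + (48/116)·log₂(48/116) + (13/116)·log₂(13/116))
  = 1.832 bits

1.832 bits


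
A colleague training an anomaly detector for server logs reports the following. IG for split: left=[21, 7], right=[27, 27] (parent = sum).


Parent = [48, 34], H_parent = 0.9789
H_left = 0.8113 (n=28), H_right = 1 (n=54)
H_children = (28/82)·0.8113 + (54/82)·1 = 0.9356
IG = 0.9789 - 0.9356 = 0.0433

0.0433


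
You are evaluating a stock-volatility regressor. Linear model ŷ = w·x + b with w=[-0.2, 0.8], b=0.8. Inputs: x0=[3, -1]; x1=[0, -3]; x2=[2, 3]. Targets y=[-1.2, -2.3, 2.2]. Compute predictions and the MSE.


ŷ0 = (-0.2)·(3) + (0.8)·(-1) + 0.8 = -0.6
ŷ1 = (-0.2)·(0) + (0.8)·(-3) + 0.8 = -1.6
ŷ2 = (-0.2)·(2) + (0.8)·(3) + 0.8 = 2.8
errors² = [0.36, 0.49, 0.36]
MSE = 1.2100/3 = 0.4033

0.4033


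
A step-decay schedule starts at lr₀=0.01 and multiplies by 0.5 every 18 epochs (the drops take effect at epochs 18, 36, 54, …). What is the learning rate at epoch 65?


n_drops = ⌊65/18⌋ = 3
lr = 0.01·0.5^3 = 0.01·0.125 = 0.00125

0.00125


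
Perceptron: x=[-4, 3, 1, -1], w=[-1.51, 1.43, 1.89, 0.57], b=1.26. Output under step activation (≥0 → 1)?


z = (-4)·(-1.51) + (3)·(1.43) + (1)·(1.89) + (-1)·(0.57) + 1.26
  = 12.91
step(z) = 1 (z≥0)

1


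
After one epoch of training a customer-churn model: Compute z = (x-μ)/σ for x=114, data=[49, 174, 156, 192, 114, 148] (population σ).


μ = 138.8333, σ = 46.7775
z = (114 - 138.8333)/46.7775 = -0.5309

-0.5309


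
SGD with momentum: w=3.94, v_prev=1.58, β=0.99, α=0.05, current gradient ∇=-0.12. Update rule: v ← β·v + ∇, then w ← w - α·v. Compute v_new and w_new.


v_new = 0.99·1.58 - 0.12 = 1.5642 - 0.12 = 1.4442
w_new = 3.94 - 0.05·1.4442 = 3.94 - 0.07221 = 3.86779

v_new=1.4442, w_new=3.86779


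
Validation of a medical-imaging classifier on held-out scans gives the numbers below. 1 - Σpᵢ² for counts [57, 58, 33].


Probabilities: [57/148, 58/148, 33/148] ≈ [0.3851, 0.3919, 0.223]
Σpᵢ² = (3249 + 3364 + 1089)/148² = 7702/21904
Gini = 1 - Σpᵢ² = 1 - 7702/21904 = 0.6484

0.6484


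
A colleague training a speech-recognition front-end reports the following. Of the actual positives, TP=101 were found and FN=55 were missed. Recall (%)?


Recall = TP/(TP+FN)
= 101/(101+55)
= 101/156 = 64.74%

64.74%


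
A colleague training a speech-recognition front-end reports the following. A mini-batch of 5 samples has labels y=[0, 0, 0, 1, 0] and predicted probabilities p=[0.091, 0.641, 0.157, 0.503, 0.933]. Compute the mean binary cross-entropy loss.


L[0] = -ln(1-0.091) = -ln(0.909) = 0.0954
L[1] = -ln(1-0.641) = -ln(0.359) = 1.0244
L[2] = -ln(1-0.157) = -ln(0.843) = 0.1708
L[3] = -ln(0.503) = 0.6872
L[4] = -ln(1-0.933) = -ln(0.067) = 2.7031
mean = (0.0954 + 1.0244 + 0.1708 + 0.6872 + 2.7031)/5 = 0.9362

0.9362


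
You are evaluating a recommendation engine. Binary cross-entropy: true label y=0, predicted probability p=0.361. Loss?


BCE = -[y·ln(p) + (1-y)·ln(1-p)]
= -0 - 1·ln(1-0.361)
= -ln(0.639) = 0.4479

0.4479


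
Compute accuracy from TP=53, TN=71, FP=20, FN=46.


Accuracy = (TP+TN)/(TP+TN+FP+FN)
= (53+71)/(190)
= 124/190 = 65.26%

65.26%


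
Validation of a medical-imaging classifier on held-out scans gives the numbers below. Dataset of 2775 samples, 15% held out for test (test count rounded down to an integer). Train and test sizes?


Test = ⌊2775·15/100⌋ = 416
Train = 2775 - 416 = 2359

Train: 2359, Test: 416


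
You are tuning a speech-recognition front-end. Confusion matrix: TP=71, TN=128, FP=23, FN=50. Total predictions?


Total = TP + TN + FP + FN
= 71 + 128 + 23 + 50
= 272
(Predicted positive: 94, predicted negative: 178)

272


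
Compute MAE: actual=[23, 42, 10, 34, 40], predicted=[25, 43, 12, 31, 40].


Absolute errors: |23-25|=2, |42-43|=1, |10-12|=2, |34-31|=3, |40-40|=0
Sum = 8
MAE = 8/5 = 8/5

8/5


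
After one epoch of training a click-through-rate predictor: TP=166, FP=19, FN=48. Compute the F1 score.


Precision = 166/185 = 0.8973
Recall = 166/214 = 0.7757
F1 = 2·P·R/(P+R) = 2·TP/(2·TP+FP+FN) = 332/(332+19+48) = 332/399 = 0.8321

0.8321


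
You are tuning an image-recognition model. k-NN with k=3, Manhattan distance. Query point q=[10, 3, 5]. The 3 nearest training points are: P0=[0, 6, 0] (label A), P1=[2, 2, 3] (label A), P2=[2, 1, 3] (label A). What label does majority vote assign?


d(q,P0) = 18  (label A)
d(q,P1) = 11  (label A)
d(q,P2) = 12  (label A)
Votes: A=3, B=0
Majority → A

A


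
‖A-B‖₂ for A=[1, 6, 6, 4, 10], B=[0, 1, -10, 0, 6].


d = √((1-0)² + (6-1)² + (6+ 10)² + (4-0)² + (10-6)²)
  = √(1 + 25 + 256 + 16 + 16)
  = √314 = 17.72

17.72


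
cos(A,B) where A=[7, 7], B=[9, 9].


A·B = 7·9 + 7·9 = 126
‖A‖ = √98 = 9.8995, ‖B‖ = √162 = 12.7279
cos = 126/(√98·√162) = 126/√15876 = 1.0

1.0


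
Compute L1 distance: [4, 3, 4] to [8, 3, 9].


d = |4-8| + |3-3| + |4-9|
  = 4 + 0 + 5
  = 9

9


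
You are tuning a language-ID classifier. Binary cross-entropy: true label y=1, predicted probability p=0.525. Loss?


BCE = -[y·ln(p) + (1-y)·ln(1-p)]
= -1·ln(0.525) - 0
= -ln(0.525) = 0.6444

0.6444


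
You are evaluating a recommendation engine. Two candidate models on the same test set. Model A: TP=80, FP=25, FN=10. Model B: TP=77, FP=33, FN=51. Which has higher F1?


Model A: P=80/105=0.7619, R=80/90=0.8889, F1=2PR/(P+R)=2TP/(2TP+FP+FN)=160/195=0.8205
Model B: P=77/110=0.7, R=77/128=0.6016, F1=2PR/(P+R)=2TP/(2TP+FP+FN)=154/238=0.6471
0.8205 > 0.6471 → Model A

Model A


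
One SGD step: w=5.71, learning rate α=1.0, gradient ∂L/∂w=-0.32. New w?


w_new = w - α·∇
= 5.71 - 1.0·-0.32
= 5.71 + 0.32
= 6.03

6.03


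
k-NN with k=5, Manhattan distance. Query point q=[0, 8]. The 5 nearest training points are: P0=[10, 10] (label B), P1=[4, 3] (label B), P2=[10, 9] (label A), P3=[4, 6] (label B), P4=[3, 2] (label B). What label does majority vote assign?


d(q,P0) = 12  (label B)
d(q,P1) = 9  (label B)
d(q,P2) = 11  (label A)
d(q,P3) = 6  (label B)
d(q,P4) = 9  (label B)
Votes: A=1, B=4
Majority → B

B


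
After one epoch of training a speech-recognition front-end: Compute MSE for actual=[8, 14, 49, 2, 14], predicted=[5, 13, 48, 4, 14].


Squared errors: (8-5)²=9, (14-13)²=1, (49-48)²=1, (2-4)²=4, (14-14)²=0
Sum = 15
MSE = 15/5 = 3

3
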